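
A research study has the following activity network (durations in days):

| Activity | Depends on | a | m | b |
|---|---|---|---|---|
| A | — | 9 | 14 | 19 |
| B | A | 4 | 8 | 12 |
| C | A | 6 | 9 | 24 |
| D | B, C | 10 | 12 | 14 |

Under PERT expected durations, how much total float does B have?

te_A = (9 + 4·14 + 19)/6 = 84/6 = 14
te_B = (4 + 4·8 + 12)/6 = 48/6 = 8
te_C = (6 + 4·9 + 24)/6 = 66/6 = 11
te_D = (10 + 4·12 + 14)/6 = 72/6 = 12

Forward pass:
ES_A = 0; EF_A = 14
ES_B = 14; EF_B = 14+8 = 22
ES_C = 14; EF_C = 14+11 = 25
ES_D = max(EF_B=22, EF_C=25) = 25; EF_D = 25+12 = 37
Expected project duration μ = 37 days. Critical path: A → C → D.

Backward pass:
LF_D = 37; LS_D = 37−12 = 25
LF_C = LS_D = 25; LS_C = 25−11 = 14
LF_B = LS_D = 25; LS_B = 25−8 = 17
LF_A = min(LS_B=17, LS_C=14) = 14; LS_A = 14−14 = 0
Slack_B = LS_B − ES_B = 17 − 14 = 3

3 days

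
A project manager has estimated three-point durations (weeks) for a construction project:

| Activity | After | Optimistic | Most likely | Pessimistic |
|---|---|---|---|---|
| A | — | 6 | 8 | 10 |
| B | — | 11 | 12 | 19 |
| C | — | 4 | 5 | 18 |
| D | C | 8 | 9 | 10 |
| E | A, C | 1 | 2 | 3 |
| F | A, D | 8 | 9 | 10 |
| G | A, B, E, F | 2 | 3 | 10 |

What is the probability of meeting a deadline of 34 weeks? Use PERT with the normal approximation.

te_A = (6 + 4·8 + 10)/6 = 48/6 = 8; σ²_A = ((10−6)/6)² = 0.444
te_B = (11 + 4·12 + 19)/6 = 78/6 = 13; σ²_B = ((19−11)/6)² = 1.778
te_C = (4 + 4·5 + 18)/6 = 42/6 = 7; σ²_C = ((18−4)/6)² = 5.444
te_D = (8 + 4·9 + 10)/6 = 54/6 = 9; σ²_D = ((10−8)/6)² = 0.111
te_E = (1 + 4·2 + 3)/6 = 12/6 = 2; σ²_E = ((3−1)/6)² = 0.111
te_F = (8 + 4·9 + 10)/6 = 54/6 = 9; σ²_F = ((10−8)/6)² = 0.111
te_G = (2 + 4·3 + 10)/6 = 24/6 = 4; σ²_G = ((10−2)/6)² = 1.778

Forward pass:
ES_A = 0; EF_A = 8
ES_B = 0; EF_B = 13
ES_C = 0; EF_C = 7
ES_D = 7; EF_D = 7+9 = 16
ES_E = max(EF_A=8, EF_C=7) = 8; EF_E = 8+2 = 10
ES_F = max(EF_A=8, EF_D=16) = 16; EF_F = 16+9 = 25
ES_G = max(EF_A=8, EF_B=13, EF_E=10, EF_F=25) = 25; EF_G = 25+4 = 29
Expected project duration μ = 29 weeks. Critical path: C → D → F → G.

Variance along critical path = 5.444 + 0.111 + 0.111 + 1.778 = 7.444; σ = √7.444 = 2.728 weeks.
Z = (34 − 29) / 2.728 = 1.833
P(T ≤ 34) = Φ(1.833) ≈ 0.967

0.967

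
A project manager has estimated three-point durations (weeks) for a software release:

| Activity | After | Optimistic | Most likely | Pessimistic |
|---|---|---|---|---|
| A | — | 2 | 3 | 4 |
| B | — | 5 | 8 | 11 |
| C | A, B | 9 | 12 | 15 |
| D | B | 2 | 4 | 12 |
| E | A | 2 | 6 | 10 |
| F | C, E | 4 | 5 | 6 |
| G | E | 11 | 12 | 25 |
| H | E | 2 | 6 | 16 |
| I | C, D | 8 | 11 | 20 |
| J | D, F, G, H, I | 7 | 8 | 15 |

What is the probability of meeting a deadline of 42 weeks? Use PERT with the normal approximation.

0.640

te_A = (2 + 4·3 + 4)/6 = 18/6 = 3; σ²_A = ((4−2)/6)² = 0.111
te_B = (5 + 4·8 + 11)/6 = 48/6 = 8; σ²_B = ((11−5)/6)² = 1.000
te_C = (9 + 4·12 + 15)/6 = 72/6 = 12; σ²_C = ((15−9)/6)² = 1.000
te_D = (2 + 4·4 + 12)/6 = 30/6 = 5; σ²_D = ((12−2)/6)² = 2.778
te_E = (2 + 4·6 + 10)/6 = 36/6 = 6; σ²_E = ((10−2)/6)² = 1.778
te_F = (4 + 4·5 + 6)/6 = 30/6 = 5; σ²_F = ((6−4)/6)² = 0.111
te_G = (11 + 4·12 + 25)/6 = 84/6 = 14; σ²_G = ((25−11)/6)² = 5.444
te_H = (2 + 4·6 + 16)/6 = 42/6 = 7; σ²_H = ((16−2)/6)² = 5.444
te_I = (8 + 4·11 + 20)/6 = 72/6 = 12; σ²_I = ((20−8)/6)² = 4.000
te_J = (7 + 4·8 + 15)/6 = 54/6 = 9; σ²_J = ((15−7)/6)² = 1.778

Forward pass:
ES_A = 0; EF_A = 3
ES_B = 0; EF_B = 8
ES_C = max(EF_A=3, EF_B=8) = 8; EF_C = 8+12 = 20
ES_D = 8; EF_D = 8+5 = 13
ES_E = 3; EF_E = 3+6 = 9
ES_F = max(EF_C=20, EF_E=9) = 20; EF_F = 20+5 = 25
ES_G = 9; EF_G = 9+14 = 23
ES_H = 9; EF_H = 9+7 = 16
ES_I = max(EF_C=20, EF_D=13) = 20; EF_I = 20+12 = 32
ES_J = max(EF_D=13, EF_F=25, EF_G=23, EF_H=16, EF_I=32) = 32; EF_J = 32+9 = 41
Expected project duration μ = 41 weeks. Critical path: B → C → I → J.

Variance along critical path = 1.000 + 1.000 + 4.000 + 1.778 = 7.778; σ = √7.778 = 2.789 weeks.
Z = (42 − 41) / 2.789 = 0.359
P(T ≤ 42) = Φ(0.359) ≈ 0.640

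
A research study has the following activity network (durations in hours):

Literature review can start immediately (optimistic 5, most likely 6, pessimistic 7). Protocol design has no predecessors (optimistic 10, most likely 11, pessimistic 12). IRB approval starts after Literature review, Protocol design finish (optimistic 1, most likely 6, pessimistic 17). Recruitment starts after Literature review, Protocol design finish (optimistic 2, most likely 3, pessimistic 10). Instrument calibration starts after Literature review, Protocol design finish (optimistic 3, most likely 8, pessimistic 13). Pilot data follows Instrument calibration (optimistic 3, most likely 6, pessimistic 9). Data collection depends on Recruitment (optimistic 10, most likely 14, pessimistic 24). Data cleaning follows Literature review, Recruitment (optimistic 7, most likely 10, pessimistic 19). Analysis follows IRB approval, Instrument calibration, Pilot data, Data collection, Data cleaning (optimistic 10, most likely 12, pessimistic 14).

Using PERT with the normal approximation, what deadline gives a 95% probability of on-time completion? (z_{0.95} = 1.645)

46.6 hours

te_Literature review = (5 + 4·6 + 7)/6 = 36/6 = 6; σ²_Literature review = ((7−5)/6)² = 0.111
te_Protocol design = (10 + 4·11 + 12)/6 = 66/6 = 11; σ²_Protocol design = ((12−10)/6)² = 0.111
te_IRB approval = (1 + 4·6 + 17)/6 = 42/6 = 7; σ²_IRB approval = ((17−1)/6)² = 7.111
te_Recruitment = (2 + 4·3 + 10)/6 = 24/6 = 4; σ²_Recruitment = ((10−2)/6)² = 1.778
te_Instrument calibration = (3 + 4·8 + 13)/6 = 48/6 = 8; σ²_Instrument calibration = ((13−3)/6)² = 2.778
te_Pilot data = (3 + 4·6 + 9)/6 = 36/6 = 6; σ²_Pilot data = ((9−3)/6)² = 1.000
te_Data collection = (10 + 4·14 + 24)/6 = 90/6 = 15; σ²_Data collection = ((24−10)/6)² = 5.444
te_Data cleaning = (7 + 4·10 + 19)/6 = 66/6 = 11; σ²_Data cleaning = ((19−7)/6)² = 4.000
te_Analysis = (10 + 4·12 + 14)/6 = 72/6 = 12; σ²_Analysis = ((14−10)/6)² = 0.444

Forward pass:
ES_Literature review = 0; EF_Literature review = 6
ES_Protocol design = 0; EF_Protocol design = 11
ES_IRB approval = max(EF_Literature review=6, EF_Protocol design=11) = 11; EF_IRB approval = 11+7 = 18
ES_Recruitment = max(EF_Literature review=6, EF_Protocol design=11) = 11; EF_Recruitment = 11+4 = 15
ES_Instrument calibration = max(EF_Literature review=6, EF_Protocol design=11) = 11; EF_Instrument calibration = 11+8 = 19
ES_Pilot data = 19; EF_Pilot data = 19+6 = 25
ES_Data collection = 15; EF_Data collection = 15+15 = 30
ES_Data cleaning = max(EF_Literature review=6, EF_Recruitment=15) = 15; EF_Data cleaning = 15+11 = 26
ES_Analysis = max(EF_IRB approval=18, EF_Instrument calibration=19, EF_Pilot data=25, EF_Data collection=30, EF_Data cleaning=26) = 30; EF_Analysis = 30+12 = 42
Expected project duration μ = 42 hours. Critical path: Protocol design → Recruitment → Data collection → Analysis.

Variance along critical path = 0.111 + 1.778 + 5.444 + 0.444 = 7.778; σ = 2.789 hours.
D = μ + z·σ = 42 + 1.645·2.789 = 46.6 hours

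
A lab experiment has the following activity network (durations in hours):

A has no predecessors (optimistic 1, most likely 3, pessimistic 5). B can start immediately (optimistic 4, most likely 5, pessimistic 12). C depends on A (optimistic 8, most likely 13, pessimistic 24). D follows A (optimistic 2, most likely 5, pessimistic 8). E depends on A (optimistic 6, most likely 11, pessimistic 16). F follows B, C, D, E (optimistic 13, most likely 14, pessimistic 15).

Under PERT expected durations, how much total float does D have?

9 hours

te_A = (1 + 4·3 + 5)/6 = 18/6 = 3
te_B = (4 + 4·5 + 12)/6 = 36/6 = 6
te_C = (8 + 4·13 + 24)/6 = 84/6 = 14
te_D = (2 + 4·5 + 8)/6 = 30/6 = 5
te_E = (6 + 4·11 + 16)/6 = 66/6 = 11
te_F = (13 + 4·14 + 15)/6 = 84/6 = 14

Forward pass:
ES_A = 0; EF_A = 3
ES_B = 0; EF_B = 6
ES_C = 3; EF_C = 3+14 = 17
ES_D = 3; EF_D = 3+5 = 8
ES_E = 3; EF_E = 3+11 = 14
ES_F = max(EF_B=6, EF_C=17, EF_D=8, EF_E=14) = 17; EF_F = 17+14 = 31
Expected project duration μ = 31 hours. Critical path: A → C → F.

Backward pass:
LF_F = 31; LS_F = 31−14 = 17
LF_E = LS_F = 17; LS_E = 17−11 = 6
LF_D = LS_F = 17; LS_D = 17−5 = 12
LF_C = LS_F = 17; LS_C = 17−14 = 3
LF_B = LS_F = 17; LS_B = 17−6 = 11
LF_A = min(LS_C=3, LS_D=12, LS_E=6) = 3; LS_A = 3−3 = 0
Slack_D = LS_D − ES_D = 12 − 3 = 9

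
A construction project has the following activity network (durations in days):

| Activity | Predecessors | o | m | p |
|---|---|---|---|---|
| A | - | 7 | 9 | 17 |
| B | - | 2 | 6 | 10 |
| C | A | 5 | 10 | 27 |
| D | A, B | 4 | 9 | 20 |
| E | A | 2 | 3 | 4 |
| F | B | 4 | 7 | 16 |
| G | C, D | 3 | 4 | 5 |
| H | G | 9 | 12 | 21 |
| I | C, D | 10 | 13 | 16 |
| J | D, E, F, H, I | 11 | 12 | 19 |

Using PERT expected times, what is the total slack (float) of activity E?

te_A = (7 + 4·9 + 17)/6 = 60/6 = 10
te_B = (2 + 4·6 + 10)/6 = 36/6 = 6
te_C = (5 + 4·10 + 27)/6 = 72/6 = 12
te_D = (4 + 4·9 + 20)/6 = 60/6 = 10
te_E = (2 + 4·3 + 4)/6 = 18/6 = 3
te_F = (4 + 4·7 + 16)/6 = 48/6 = 8
te_G = (3 + 4·4 + 5)/6 = 24/6 = 4
te_H = (9 + 4·12 + 21)/6 = 78/6 = 13
te_I = (10 + 4·13 + 16)/6 = 78/6 = 13
te_J = (11 + 4·12 + 19)/6 = 78/6 = 13

Forward pass:
ES_A = 0; EF_A = 10
ES_B = 0; EF_B = 6
ES_C = 10; EF_C = 10+12 = 22
ES_D = max(EF_A=10, EF_B=6) = 10; EF_D = 10+10 = 20
ES_E = 10; EF_E = 10+3 = 13
ES_F = 6; EF_F = 6+8 = 14
ES_G = max(EF_C=22, EF_D=20) = 22; EF_G = 22+4 = 26
ES_H = 26; EF_H = 26+13 = 39
ES_I = max(EF_C=22, EF_D=20) = 22; EF_I = 22+13 = 35
ES_J = max(EF_D=20, EF_E=13, EF_F=14, EF_H=39, EF_I=35) = 39; EF_J = 39+13 = 52
Expected project duration μ = 52 days. Critical path: A → C → G → H → J.

Backward pass:
LF_J = 52; LS_J = 52−13 = 39
LF_I = LS_J = 39; LS_I = 39−13 = 26
LF_H = LS_J = 39; LS_H = 39−13 = 26
LF_G = LS_H = 26; LS_G = 26−4 = 22
LF_F = LS_J = 39; LS_F = 39−8 = 31
LF_E = LS_J = 39; LS_E = 39−3 = 36
LF_D = min(LS_G=22, LS_I=26, LS_J=39) = 22; LS_D = 22−10 = 12
LF_C = min(LS_G=22, LS_I=26) = 22; LS_C = 22−12 = 10
LF_B = min(LS_D=12, LS_F=31) = 12; LS_B = 12−6 = 6
LF_A = min(LS_C=10, LS_D=12, LS_E=36) = 10; LS_A = 10−10 = 0
Slack_E = LS_E − ES_E = 36 − 10 = 26

26 days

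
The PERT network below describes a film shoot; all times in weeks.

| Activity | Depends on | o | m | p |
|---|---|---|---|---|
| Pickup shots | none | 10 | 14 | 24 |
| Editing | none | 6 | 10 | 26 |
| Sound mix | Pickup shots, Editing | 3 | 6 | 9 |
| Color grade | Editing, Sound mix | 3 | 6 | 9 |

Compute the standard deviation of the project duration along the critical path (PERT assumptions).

2.73 weeks

te_Pickup shots = (10 + 4·14 + 24)/6 = 90/6 = 15; σ²_Pickup shots = ((24−10)/6)² = 5.444
te_Editing = (6 + 4·10 + 26)/6 = 72/6 = 12; σ²_Editing = ((26−6)/6)² = 11.111
te_Sound mix = (3 + 4·6 + 9)/6 = 36/6 = 6; σ²_Sound mix = ((9−3)/6)² = 1.000
te_Color grade = (3 + 4·6 + 9)/6 = 36/6 = 6; σ²_Color grade = ((9−3)/6)² = 1.000

Forward pass:
ES_Pickup shots = 0; EF_Pickup shots = 15
ES_Editing = 0; EF_Editing = 12
ES_Sound mix = max(EF_Pickup shots=15, EF_Editing=12) = 15; EF_Sound mix = 15+6 = 21
ES_Color grade = max(EF_Editing=12, EF_Sound mix=21) = 21; EF_Color grade = 21+6 = 27
Expected project duration μ = 27 weeks. Critical path: Pickup shots → Sound mix → Color grade.

Variance along critical path = 5.444 + 1.000 + 1.000 = 7.444
σ = √7.444 = 2.728 weeks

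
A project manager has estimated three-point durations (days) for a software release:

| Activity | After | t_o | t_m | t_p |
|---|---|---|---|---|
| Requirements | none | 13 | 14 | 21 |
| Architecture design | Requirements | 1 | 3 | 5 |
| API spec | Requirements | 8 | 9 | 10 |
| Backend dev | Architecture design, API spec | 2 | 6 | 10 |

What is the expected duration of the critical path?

te_Requirements = (13 + 4·14 + 21)/6 = 90/6 = 15
te_Architecture design = (1 + 4·3 + 5)/6 = 18/6 = 3
te_API spec = (8 + 4·9 + 10)/6 = 54/6 = 9
te_Backend dev = (2 + 4·6 + 10)/6 = 36/6 = 6

Forward pass:
ES_Requirements = 0; EF_Requirements = 15
ES_Architecture design = 15; EF_Architecture design = 15+3 = 18
ES_API spec = 15; EF_API spec = 15+9 = 24
ES_Backend dev = max(EF_Architecture design=18, EF_API spec=24) = 24; EF_Backend dev = 24+6 = 30
Expected project duration μ = 30 days. Critical path: Requirements → API spec → Backend dev.

30 days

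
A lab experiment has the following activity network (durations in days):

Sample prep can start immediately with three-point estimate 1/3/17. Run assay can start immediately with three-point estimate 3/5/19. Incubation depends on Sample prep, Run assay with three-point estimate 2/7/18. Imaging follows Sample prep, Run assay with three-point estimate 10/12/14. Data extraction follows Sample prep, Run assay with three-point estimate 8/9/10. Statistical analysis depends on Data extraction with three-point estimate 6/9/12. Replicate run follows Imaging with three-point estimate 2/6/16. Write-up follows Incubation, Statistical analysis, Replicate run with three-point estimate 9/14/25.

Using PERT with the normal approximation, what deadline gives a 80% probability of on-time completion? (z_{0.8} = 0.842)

44.8 days

te_Sample prep = (1 + 4·3 + 17)/6 = 30/6 = 5; σ²_Sample prep = ((17−1)/6)² = 7.111
te_Run assay = (3 + 4·5 + 19)/6 = 42/6 = 7; σ²_Run assay = ((19−3)/6)² = 7.111
te_Incubation = (2 + 4·7 + 18)/6 = 48/6 = 8; σ²_Incubation = ((18−2)/6)² = 7.111
te_Imaging = (10 + 4·12 + 14)/6 = 72/6 = 12; σ²_Imaging = ((14−10)/6)² = 0.444
te_Data extraction = (8 + 4·9 + 10)/6 = 54/6 = 9; σ²_Data extraction = ((10−8)/6)² = 0.111
te_Statistical analysis = (6 + 4·9 + 12)/6 = 54/6 = 9; σ²_Statistical analysis = ((12−6)/6)² = 1.000
te_Replicate run = (2 + 4·6 + 16)/6 = 42/6 = 7; σ²_Replicate run = ((16−2)/6)² = 5.444
te_Write-up = (9 + 4·14 + 25)/6 = 90/6 = 15; σ²_Write-up = ((25−9)/6)² = 7.111

Forward pass:
ES_Sample prep = 0; EF_Sample prep = 5
ES_Run assay = 0; EF_Run assay = 7
ES_Incubation = max(EF_Sample prep=5, EF_Run assay=7) = 7; EF_Incubation = 7+8 = 15
ES_Imaging = max(EF_Sample prep=5, EF_Run assay=7) = 7; EF_Imaging = 7+12 = 19
ES_Data extraction = max(EF_Sample prep=5, EF_Run assay=7) = 7; EF_Data extraction = 7+9 = 16
ES_Statistical analysis = 16; EF_Statistical analysis = 16+9 = 25
ES_Replicate run = 19; EF_Replicate run = 19+7 = 26
ES_Write-up = max(EF_Incubation=15, EF_Statistical analysis=25, EF_Replicate run=26) = 26; EF_Write-up = 26+15 = 41
Expected project duration μ = 41 days. Critical path: Run assay → Imaging → Replicate run → Write-up.

Variance along critical path = 7.111 + 0.444 + 5.444 + 7.111 = 20.111; σ = 4.485 days.
D = μ + z·σ = 41 + 0.842·4.485 = 44.8 days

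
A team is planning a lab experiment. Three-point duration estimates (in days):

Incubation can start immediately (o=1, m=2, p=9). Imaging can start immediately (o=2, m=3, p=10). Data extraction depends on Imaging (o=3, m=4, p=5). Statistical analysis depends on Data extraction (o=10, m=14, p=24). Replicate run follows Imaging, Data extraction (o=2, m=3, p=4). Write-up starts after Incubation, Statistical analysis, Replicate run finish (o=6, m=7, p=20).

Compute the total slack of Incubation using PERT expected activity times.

te_Incubation = (1 + 4·2 + 9)/6 = 18/6 = 3
te_Imaging = (2 + 4·3 + 10)/6 = 24/6 = 4
te_Data extraction = (3 + 4·4 + 5)/6 = 24/6 = 4
te_Statistical analysis = (10 + 4·14 + 24)/6 = 90/6 = 15
te_Replicate run = (2 + 4·3 + 4)/6 = 18/6 = 3
te_Write-up = (6 + 4·7 + 20)/6 = 54/6 = 9

Forward pass:
ES_Incubation = 0; EF_Incubation = 3
ES_Imaging = 0; EF_Imaging = 4
ES_Data extraction = 4; EF_Data extraction = 4+4 = 8
ES_Statistical analysis = 8; EF_Statistical analysis = 8+15 = 23
ES_Replicate run = max(EF_Imaging=4, EF_Data extraction=8) = 8; EF_Replicate run = 8+3 = 11
ES_Write-up = max(EF_Incubation=3, EF_Statistical analysis=23, EF_Replicate run=11) = 23; EF_Write-up = 23+9 = 32
Expected project duration μ = 32 days. Critical path: Imaging → Data extraction → Statistical analysis → Write-up.

Backward pass:
LF_Write-up = 32; LS_Write-up = 32−9 = 23
LF_Replicate run = LS_Write-up = 23; LS_Replicate run = 23−3 = 20
LF_Statistical analysis = LS_Write-up = 23; LS_Statistical analysis = 23−15 = 8
LF_Data extraction = min(LS_Statistical analysis=8, LS_Replicate run=20) = 8; LS_Data extraction = 8−4 = 4
LF_Imaging = min(LS_Data extraction=4, LS_Replicate run=20) = 4; LS_Imaging = 4−4 = 0
LF_Incubation = LS_Write-up = 23; LS_Incubation = 23−3 = 20
Slack_Incubation = LS_Incubation − ES_Incubation = 20 − 0 = 20

20 days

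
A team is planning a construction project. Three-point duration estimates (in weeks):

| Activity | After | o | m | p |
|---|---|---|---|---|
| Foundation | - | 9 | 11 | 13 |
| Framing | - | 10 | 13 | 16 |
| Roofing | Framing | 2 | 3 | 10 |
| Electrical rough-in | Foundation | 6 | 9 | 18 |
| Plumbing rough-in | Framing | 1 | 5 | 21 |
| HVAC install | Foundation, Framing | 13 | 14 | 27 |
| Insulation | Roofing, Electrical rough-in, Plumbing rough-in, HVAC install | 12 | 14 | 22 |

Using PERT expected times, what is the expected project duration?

te_Foundation = (9 + 4·11 + 13)/6 = 66/6 = 11
te_Framing = (10 + 4·13 + 16)/6 = 78/6 = 13
te_Roofing = (2 + 4·3 + 10)/6 = 24/6 = 4
te_Electrical rough-in = (6 + 4·9 + 18)/6 = 60/6 = 10
te_Plumbing rough-in = (1 + 4·5 + 21)/6 = 42/6 = 7
te_HVAC install = (13 + 4·14 + 27)/6 = 96/6 = 16
te_Insulation = (12 + 4·14 + 22)/6 = 90/6 = 15

Forward pass:
ES_Foundation = 0; EF_Foundation = 11
ES_Framing = 0; EF_Framing = 13
ES_Roofing = 13; EF_Roofing = 13+4 = 17
ES_Electrical rough-in = 11; EF_Electrical rough-in = 11+10 = 21
ES_Plumbing rough-in = 13; EF_Plumbing rough-in = 13+7 = 20
ES_HVAC install = max(EF_Foundation=11, EF_Framing=13) = 13; EF_HVAC install = 13+16 = 29
ES_Insulation = max(EF_Roofing=17, EF_Electrical rough-in=21, EF_Plumbing rough-in=20, EF_HVAC install=29) = 29; EF_Insulation = 29+15 = 44
Expected project duration μ = 44 weeks. Critical path: Framing → HVAC install → Insulation.

44 weeks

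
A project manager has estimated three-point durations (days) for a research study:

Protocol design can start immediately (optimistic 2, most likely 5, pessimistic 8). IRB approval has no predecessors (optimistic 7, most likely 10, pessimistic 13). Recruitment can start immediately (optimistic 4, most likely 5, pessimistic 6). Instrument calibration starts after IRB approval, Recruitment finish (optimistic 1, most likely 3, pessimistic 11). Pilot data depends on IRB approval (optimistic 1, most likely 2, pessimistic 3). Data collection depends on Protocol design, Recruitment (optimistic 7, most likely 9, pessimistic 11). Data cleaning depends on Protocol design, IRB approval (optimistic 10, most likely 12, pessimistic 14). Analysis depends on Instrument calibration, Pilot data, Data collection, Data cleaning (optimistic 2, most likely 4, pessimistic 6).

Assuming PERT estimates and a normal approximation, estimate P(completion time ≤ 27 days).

0.767

te_Protocol design = (2 + 4·5 + 8)/6 = 30/6 = 5; σ²_Protocol design = ((8−2)/6)² = 1.000
te_IRB approval = (7 + 4·10 + 13)/6 = 60/6 = 10; σ²_IRB approval = ((13−7)/6)² = 1.000
te_Recruitment = (4 + 4·5 + 6)/6 = 30/6 = 5; σ²_Recruitment = ((6−4)/6)² = 0.111
te_Instrument calibration = (1 + 4·3 + 11)/6 = 24/6 = 4; σ²_Instrument calibration = ((11−1)/6)² = 2.778
te_Pilot data = (1 + 4·2 + 3)/6 = 12/6 = 2; σ²_Pilot data = ((3−1)/6)² = 0.111
te_Data collection = (7 + 4·9 + 11)/6 = 54/6 = 9; σ²_Data collection = ((11−7)/6)² = 0.444
te_Data cleaning = (10 + 4·12 + 14)/6 = 72/6 = 12; σ²_Data cleaning = ((14−10)/6)² = 0.444
te_Analysis = (2 + 4·4 + 6)/6 = 24/6 = 4; σ²_Analysis = ((6−2)/6)² = 0.444

Forward pass:
ES_Protocol design = 0; EF_Protocol design = 5
ES_IRB approval = 0; EF_IRB approval = 10
ES_Recruitment = 0; EF_Recruitment = 5
ES_Instrument calibration = max(EF_IRB approval=10, EF_Recruitment=5) = 10; EF_Instrument calibration = 10+4 = 14
ES_Pilot data = 10; EF_Pilot data = 10+2 = 12
ES_Data collection = max(EF_Protocol design=5, EF_Recruitment=5) = 5; EF_Data collection = 5+9 = 14
ES_Data cleaning = max(EF_Protocol design=5, EF_IRB approval=10) = 10; EF_Data cleaning = 10+12 = 22
ES_Analysis = max(EF_Instrument calibration=14, EF_Pilot data=12, EF_Data collection=14, EF_Data cleaning=22) = 22; EF_Analysis = 22+4 = 26
Expected project duration μ = 26 days. Critical path: IRB approval → Data cleaning → Analysis.

Variance along critical path = 1.000 + 0.444 + 0.444 = 1.889; σ = √1.889 = 1.374 days.
Z = (27 − 26) / 1.374 = 0.728
P(T ≤ 27) = Φ(0.728) ≈ 0.767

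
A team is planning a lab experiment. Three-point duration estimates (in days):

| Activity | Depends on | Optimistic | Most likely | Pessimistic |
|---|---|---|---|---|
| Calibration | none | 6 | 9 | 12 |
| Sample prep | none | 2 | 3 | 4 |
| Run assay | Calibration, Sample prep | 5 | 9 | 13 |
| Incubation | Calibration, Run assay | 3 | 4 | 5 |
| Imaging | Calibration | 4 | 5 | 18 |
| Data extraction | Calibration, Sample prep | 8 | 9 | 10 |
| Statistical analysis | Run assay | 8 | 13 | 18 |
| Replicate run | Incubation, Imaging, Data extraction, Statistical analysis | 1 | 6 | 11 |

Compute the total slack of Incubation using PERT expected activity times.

9 days

te_Calibration = (6 + 4·9 + 12)/6 = 54/6 = 9
te_Sample prep = (2 + 4·3 + 4)/6 = 18/6 = 3
te_Run assay = (5 + 4·9 + 13)/6 = 54/6 = 9
te_Incubation = (3 + 4·4 + 5)/6 = 24/6 = 4
te_Imaging = (4 + 4·5 + 18)/6 = 42/6 = 7
te_Data extraction = (8 + 4·9 + 10)/6 = 54/6 = 9
te_Statistical analysis = (8 + 4·13 + 18)/6 = 78/6 = 13
te_Replicate run = (1 + 4·6 + 11)/6 = 36/6 = 6

Forward pass:
ES_Calibration = 0; EF_Calibration = 9
ES_Sample prep = 0; EF_Sample prep = 3
ES_Run assay = max(EF_Calibration=9, EF_Sample prep=3) = 9; EF_Run assay = 9+9 = 18
ES_Incubation = max(EF_Calibration=9, EF_Run assay=18) = 18; EF_Incubation = 18+4 = 22
ES_Imaging = 9; EF_Imaging = 9+7 = 16
ES_Data extraction = max(EF_Calibration=9, EF_Sample prep=3) = 9; EF_Data extraction = 9+9 = 18
ES_Statistical analysis = 18; EF_Statistical analysis = 18+13 = 31
ES_Replicate run = max(EF_Incubation=22, EF_Imaging=16, EF_Data extraction=18, EF_Statistical analysis=31) = 31; EF_Replicate run = 31+6 = 37
Expected project duration μ = 37 days. Critical path: Calibration → Run assay → Statistical analysis → Replicate run.

Backward pass:
LF_Replicate run = 37; LS_Replicate run = 37−6 = 31
LF_Statistical analysis = LS_Replicate run = 31; LS_Statistical analysis = 31−13 = 18
LF_Data extraction = LS_Replicate run = 31; LS_Data extraction = 31−9 = 22
LF_Imaging = LS_Replicate run = 31; LS_Imaging = 31−7 = 24
LF_Incubation = LS_Replicate run = 31; LS_Incubation = 31−4 = 27
LF_Run assay = min(LS_Incubation=27, LS_Statistical analysis=18) = 18; LS_Run assay = 18−9 = 9
LF_Sample prep = min(LS_Run assay=9, LS_Data extraction=22) = 9; LS_Sample prep = 9−3 = 6
LF_Calibration = min(LS_Run assay=9, LS_Incubation=27, LS_Imaging=24, LS_Data extraction=22) = 9; LS_Calibration = 9−9 = 0
Slack_Incubation = LS_Incubation − ES_Incubation = 27 − 18 = 9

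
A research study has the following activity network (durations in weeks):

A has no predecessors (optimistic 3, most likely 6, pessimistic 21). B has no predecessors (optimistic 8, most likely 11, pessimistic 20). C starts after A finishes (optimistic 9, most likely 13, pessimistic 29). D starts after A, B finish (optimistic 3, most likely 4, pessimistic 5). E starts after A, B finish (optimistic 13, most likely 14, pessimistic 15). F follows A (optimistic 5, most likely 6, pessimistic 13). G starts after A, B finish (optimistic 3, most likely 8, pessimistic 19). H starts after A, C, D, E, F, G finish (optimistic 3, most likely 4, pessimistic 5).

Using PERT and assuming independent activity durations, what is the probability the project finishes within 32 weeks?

te_A = (3 + 4·6 + 21)/6 = 48/6 = 8; σ²_A = ((21−3)/6)² = 9.000
te_B = (8 + 4·11 + 20)/6 = 72/6 = 12; σ²_B = ((20−8)/6)² = 4.000
te_C = (9 + 4·13 + 29)/6 = 90/6 = 15; σ²_C = ((29−9)/6)² = 11.111
te_D = (3 + 4·4 + 5)/6 = 24/6 = 4; σ²_D = ((5−3)/6)² = 0.111
te_E = (13 + 4·14 + 15)/6 = 84/6 = 14; σ²_E = ((15−13)/6)² = 0.111
te_F = (5 + 4·6 + 13)/6 = 42/6 = 7; σ²_F = ((13−5)/6)² = 1.778
te_G = (3 + 4·8 + 19)/6 = 54/6 = 9; σ²_G = ((19−3)/6)² = 7.111
te_H = (3 + 4·4 + 5)/6 = 24/6 = 4; σ²_H = ((5−3)/6)² = 0.111

Forward pass:
ES_A = 0; EF_A = 8
ES_B = 0; EF_B = 12
ES_C = 8; EF_C = 8+15 = 23
ES_D = max(EF_A=8, EF_B=12) = 12; EF_D = 12+4 = 16
ES_E = max(EF_A=8, EF_B=12) = 12; EF_E = 12+14 = 26
ES_F = 8; EF_F = 8+7 = 15
ES_G = max(EF_A=8, EF_B=12) = 12; EF_G = 12+9 = 21
ES_H = max(EF_A=8, EF_C=23, EF_D=16, EF_E=26, EF_F=15, EF_G=21) = 26; EF_H = 26+4 = 30
Expected project duration μ = 30 weeks. Critical path: B → E → H.

Variance along critical path = 4.000 + 0.111 + 0.111 = 4.222; σ = √4.222 = 2.055 weeks.
Z = (32 − 30) / 2.055 = 0.973
P(T ≤ 32) = Φ(0.973) ≈ 0.835

0.835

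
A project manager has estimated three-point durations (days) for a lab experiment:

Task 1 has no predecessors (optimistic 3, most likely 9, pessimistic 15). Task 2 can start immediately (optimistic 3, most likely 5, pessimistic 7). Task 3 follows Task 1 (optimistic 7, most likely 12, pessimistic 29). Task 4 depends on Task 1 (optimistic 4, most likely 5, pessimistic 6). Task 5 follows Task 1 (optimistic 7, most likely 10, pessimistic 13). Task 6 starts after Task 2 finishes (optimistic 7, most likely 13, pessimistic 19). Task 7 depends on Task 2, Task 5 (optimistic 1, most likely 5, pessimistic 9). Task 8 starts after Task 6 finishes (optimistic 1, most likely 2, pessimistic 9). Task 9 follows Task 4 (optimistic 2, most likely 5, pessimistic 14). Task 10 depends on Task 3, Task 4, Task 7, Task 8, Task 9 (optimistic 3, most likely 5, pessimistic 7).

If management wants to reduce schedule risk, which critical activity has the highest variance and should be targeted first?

Task 1

te_Task 1 = (3 + 4·9 + 15)/6 = 54/6 = 9; σ²_Task 1 = ((15−3)/6)² = 4.000
te_Task 2 = (3 + 4·5 + 7)/6 = 30/6 = 5; σ²_Task 2 = ((7−3)/6)² = 0.444
te_Task 3 = (7 + 4·12 + 29)/6 = 84/6 = 14; σ²_Task 3 = ((29−7)/6)² = 13.444
te_Task 4 = (4 + 4·5 + 6)/6 = 30/6 = 5; σ²_Task 4 = ((6−4)/6)² = 0.111
te_Task 5 = (7 + 4·10 + 13)/6 = 60/6 = 10; σ²_Task 5 = ((13−7)/6)² = 1.000
te_Task 6 = (7 + 4·13 + 19)/6 = 78/6 = 13; σ²_Task 6 = ((19−7)/6)² = 4.000
te_Task 7 = (1 + 4·5 + 9)/6 = 30/6 = 5; σ²_Task 7 = ((9−1)/6)² = 1.778
te_Task 8 = (1 + 4·2 + 9)/6 = 18/6 = 3; σ²_Task 8 = ((9−1)/6)² = 1.778
te_Task 9 = (2 + 4·5 + 14)/6 = 36/6 = 6; σ²_Task 9 = ((14−2)/6)² = 4.000
te_Task 10 = (3 + 4·5 + 7)/6 = 30/6 = 5; σ²_Task 10 = ((7−3)/6)² = 0.444

Forward pass:
ES_Task 1 = 0; EF_Task 1 = 9
ES_Task 2 = 0; EF_Task 2 = 5
ES_Task 3 = 9; EF_Task 3 = 9+14 = 23
ES_Task 4 = 9; EF_Task 4 = 9+5 = 14
ES_Task 5 = 9; EF_Task 5 = 9+10 = 19
ES_Task 6 = 5; EF_Task 6 = 5+13 = 18
ES_Task 7 = max(EF_Task 2=5, EF_Task 5=19) = 19; EF_Task 7 = 19+5 = 24
ES_Task 8 = 18; EF_Task 8 = 18+3 = 21
ES_Task 9 = 14; EF_Task 9 = 14+6 = 20
ES_Task 10 = max(EF_Task 3=23, EF_Task 4=14, EF_Task 7=24, EF_Task 8=21, EF_Task 9=20) = 24; EF_Task 10 = 24+5 = 29
Expected project duration μ = 29 days. Critical path: Task 1 → Task 5 → Task 7 → Task 10.

Variances on critical path: σ²_Task 1=4.000, σ²_Task 5=1.000, σ²_Task 7=1.778, σ²_Task 10=0.444.
Largest is σ²_Task 1 = 4.000.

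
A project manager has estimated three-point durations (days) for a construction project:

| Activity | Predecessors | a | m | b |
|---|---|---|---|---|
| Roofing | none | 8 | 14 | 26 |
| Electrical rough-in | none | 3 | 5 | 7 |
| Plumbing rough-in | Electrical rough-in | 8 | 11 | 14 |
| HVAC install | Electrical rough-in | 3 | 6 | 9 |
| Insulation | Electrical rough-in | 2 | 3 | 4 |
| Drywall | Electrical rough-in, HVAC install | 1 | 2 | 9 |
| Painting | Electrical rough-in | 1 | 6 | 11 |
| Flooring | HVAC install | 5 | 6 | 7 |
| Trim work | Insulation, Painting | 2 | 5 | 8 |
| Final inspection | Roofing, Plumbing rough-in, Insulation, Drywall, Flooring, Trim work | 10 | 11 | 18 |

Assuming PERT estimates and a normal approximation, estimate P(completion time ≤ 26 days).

0.050

te_Roofing = (8 + 4·14 + 26)/6 = 90/6 = 15; σ²_Roofing = ((26−8)/6)² = 9.000
te_Electrical rough-in = (3 + 4·5 + 7)/6 = 30/6 = 5; σ²_Electrical rough-in = ((7−3)/6)² = 0.444
te_Plumbing rough-in = (8 + 4·11 + 14)/6 = 66/6 = 11; σ²_Plumbing rough-in = ((14−8)/6)² = 1.000
te_HVAC install = (3 + 4·6 + 9)/6 = 36/6 = 6; σ²_HVAC install = ((9−3)/6)² = 1.000
te_Insulation = (2 + 4·3 + 4)/6 = 18/6 = 3; σ²_Insulation = ((4−2)/6)² = 0.111
te_Drywall = (1 + 4·2 + 9)/6 = 18/6 = 3; σ²_Drywall = ((9−1)/6)² = 1.778
te_Painting = (1 + 4·6 + 11)/6 = 36/6 = 6; σ²_Painting = ((11−1)/6)² = 2.778
te_Flooring = (5 + 4·6 + 7)/6 = 36/6 = 6; σ²_Flooring = ((7−5)/6)² = 0.111
te_Trim work = (2 + 4·5 + 8)/6 = 30/6 = 5; σ²_Trim work = ((8−2)/6)² = 1.000
te_Final inspection = (10 + 4·11 + 18)/6 = 72/6 = 12; σ²_Final inspection = ((18−10)/6)² = 1.778

Forward pass:
ES_Roofing = 0; EF_Roofing = 15
ES_Electrical rough-in = 0; EF_Electrical rough-in = 5
ES_Plumbing rough-in = 5; EF_Plumbing rough-in = 5+11 = 16
ES_HVAC install = 5; EF_HVAC install = 5+6 = 11
ES_Insulation = 5; EF_Insulation = 5+3 = 8
ES_Drywall = max(EF_Electrical rough-in=5, EF_HVAC install=11) = 11; EF_Drywall = 11+3 = 14
ES_Painting = 5; EF_Painting = 5+6 = 11
ES_Flooring = 11; EF_Flooring = 11+6 = 17
ES_Trim work = max(EF_Insulation=8, EF_Painting=11) = 11; EF_Trim work = 11+5 = 16
ES_Final inspection = max(EF_Roofing=15, EF_Plumbing rough-in=16, EF_Insulation=8, EF_Drywall=14, EF_Flooring=17, EF_Trim work=16) = 17; EF_Final inspection = 17+12 = 29
Expected project duration μ = 29 days. Critical path: Electrical rough-in → HVAC install → Flooring → Final inspection.

Variance along critical path = 0.444 + 1.000 + 0.111 + 1.778 = 3.333; σ = √3.333 = 1.826 days.
Z = (26 − 29) / 1.826 = -1.643
P(T ≤ 26) = Φ(-1.643) ≈ 0.050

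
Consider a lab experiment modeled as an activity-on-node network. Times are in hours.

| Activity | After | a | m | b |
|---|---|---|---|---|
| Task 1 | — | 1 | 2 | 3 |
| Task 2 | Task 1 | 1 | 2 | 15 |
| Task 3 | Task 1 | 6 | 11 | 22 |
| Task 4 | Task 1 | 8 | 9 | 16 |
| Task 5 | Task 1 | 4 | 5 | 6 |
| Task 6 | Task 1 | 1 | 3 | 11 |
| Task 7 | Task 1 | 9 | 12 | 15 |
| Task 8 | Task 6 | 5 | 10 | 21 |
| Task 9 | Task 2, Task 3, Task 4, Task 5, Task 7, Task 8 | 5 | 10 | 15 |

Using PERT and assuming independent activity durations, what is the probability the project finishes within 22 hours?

te_Task 1 = (1 + 4·2 + 3)/6 = 12/6 = 2; σ²_Task 1 = ((3−1)/6)² = 0.111
te_Task 2 = (1 + 4·2 + 15)/6 = 24/6 = 4; σ²_Task 2 = ((15−1)/6)² = 5.444
te_Task 3 = (6 + 4·11 + 22)/6 = 72/6 = 12; σ²_Task 3 = ((22−6)/6)² = 7.111
te_Task 4 = (8 + 4·9 + 16)/6 = 60/6 = 10; σ²_Task 4 = ((16−8)/6)² = 1.778
te_Task 5 = (4 + 4·5 + 6)/6 = 30/6 = 5; σ²_Task 5 = ((6−4)/6)² = 0.111
te_Task 6 = (1 + 4·3 + 11)/6 = 24/6 = 4; σ²_Task 6 = ((11−1)/6)² = 2.778
te_Task 7 = (9 + 4·12 + 15)/6 = 72/6 = 12; σ²_Task 7 = ((15−9)/6)² = 1.000
te_Task 8 = (5 + 4·10 + 21)/6 = 66/6 = 11; σ²_Task 8 = ((21−5)/6)² = 7.111
te_Task 9 = (5 + 4·10 + 15)/6 = 60/6 = 10; σ²_Task 9 = ((15−5)/6)² = 2.778

Forward pass:
ES_Task 1 = 0; EF_Task 1 = 2
ES_Task 2 = 2; EF_Task 2 = 2+4 = 6
ES_Task 3 = 2; EF_Task 3 = 2+12 = 14
ES_Task 4 = 2; EF_Task 4 = 2+10 = 12
ES_Task 5 = 2; EF_Task 5 = 2+5 = 7
ES_Task 6 = 2; EF_Task 6 = 2+4 = 6
ES_Task 7 = 2; EF_Task 7 = 2+12 = 14
ES_Task 8 = 6; EF_Task 8 = 6+11 = 17
ES_Task 9 = max(EF_Task 2=6, EF_Task 3=14, EF_Task 4=12, EF_Task 5=7, EF_Task 7=14, EF_Task 8=17) = 17; EF_Task 9 = 17+10 = 27
Expected project duration μ = 27 hours. Critical path: Task 1 → Task 6 → Task 8 → Task 9.

Variance along critical path = 0.111 + 2.778 + 7.111 + 2.778 = 12.778; σ = √12.778 = 3.575 hours.
Z = (22 − 27) / 3.575 = -1.399
P(T ≤ 22) = Φ(-1.399) ≈ 0.081

0.081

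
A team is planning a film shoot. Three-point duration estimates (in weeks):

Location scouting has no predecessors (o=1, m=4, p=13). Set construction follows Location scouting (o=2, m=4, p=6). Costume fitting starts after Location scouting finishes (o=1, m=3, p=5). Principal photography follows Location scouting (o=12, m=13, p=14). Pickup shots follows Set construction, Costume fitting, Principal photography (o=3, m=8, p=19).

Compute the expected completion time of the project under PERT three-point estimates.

27 weeks

te_Location scouting = (1 + 4·4 + 13)/6 = 30/6 = 5
te_Set construction = (2 + 4·4 + 6)/6 = 24/6 = 4
te_Costume fitting = (1 + 4·3 + 5)/6 = 18/6 = 3
te_Principal photography = (12 + 4·13 + 14)/6 = 78/6 = 13
te_Pickup shots = (3 + 4·8 + 19)/6 = 54/6 = 9

Forward pass:
ES_Location scouting = 0; EF_Location scouting = 5
ES_Set construction = 5; EF_Set construction = 5+4 = 9
ES_Costume fitting = 5; EF_Costume fitting = 5+3 = 8
ES_Principal photography = 5; EF_Principal photography = 5+13 = 18
ES_Pickup shots = max(EF_Set construction=9, EF_Costume fitting=8, EF_Principal photography=18) = 18; EF_Pickup shots = 18+9 = 27
Expected project duration μ = 27 weeks. Critical path: Location scouting → Principal photography → Pickup shots.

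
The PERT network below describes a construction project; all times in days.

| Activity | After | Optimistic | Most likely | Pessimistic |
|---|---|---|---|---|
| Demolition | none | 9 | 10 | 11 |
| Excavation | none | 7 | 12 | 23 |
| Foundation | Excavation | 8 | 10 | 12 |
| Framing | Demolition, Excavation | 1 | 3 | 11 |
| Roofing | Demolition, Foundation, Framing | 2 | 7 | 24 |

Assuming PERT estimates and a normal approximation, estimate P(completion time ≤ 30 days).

te_Demolition = (9 + 4·10 + 11)/6 = 60/6 = 10; σ²_Demolition = ((11−9)/6)² = 0.111
te_Excavation = (7 + 4·12 + 23)/6 = 78/6 = 13; σ²_Excavation = ((23−7)/6)² = 7.111
te_Foundation = (8 + 4·10 + 12)/6 = 60/6 = 10; σ²_Foundation = ((12−8)/6)² = 0.444
te_Framing = (1 + 4·3 + 11)/6 = 24/6 = 4; σ²_Framing = ((11−1)/6)² = 2.778
te_Roofing = (2 + 4·7 + 24)/6 = 54/6 = 9; σ²_Roofing = ((24−2)/6)² = 13.444

Forward pass:
ES_Demolition = 0; EF_Demolition = 10
ES_Excavation = 0; EF_Excavation = 13
ES_Foundation = 13; EF_Foundation = 13+10 = 23
ES_Framing = max(EF_Demolition=10, EF_Excavation=13) = 13; EF_Framing = 13+4 = 17
ES_Roofing = max(EF_Demolition=10, EF_Foundation=23, EF_Framing=17) = 23; EF_Roofing = 23+9 = 32
Expected project duration μ = 32 days. Critical path: Excavation → Foundation → Roofing.

Variance along critical path = 7.111 + 0.444 + 13.444 = 21.000; σ = √21.000 = 4.583 days.
Z = (30 − 32) / 4.583 = -0.436
P(T ≤ 30) = Φ(-0.436) ≈ 0.331

0.331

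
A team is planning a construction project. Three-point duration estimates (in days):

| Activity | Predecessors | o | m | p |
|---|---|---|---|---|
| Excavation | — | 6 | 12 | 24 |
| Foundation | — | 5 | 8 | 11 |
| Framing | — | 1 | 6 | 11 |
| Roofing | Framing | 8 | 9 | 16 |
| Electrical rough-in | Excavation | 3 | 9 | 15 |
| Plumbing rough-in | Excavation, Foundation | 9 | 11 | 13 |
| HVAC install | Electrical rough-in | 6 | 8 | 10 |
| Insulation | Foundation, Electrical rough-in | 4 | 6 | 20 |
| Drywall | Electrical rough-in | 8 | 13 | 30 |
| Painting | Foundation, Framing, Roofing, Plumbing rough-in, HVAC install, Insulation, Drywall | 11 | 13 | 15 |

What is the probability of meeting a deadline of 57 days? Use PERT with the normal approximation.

0.911

te_Excavation = (6 + 4·12 + 24)/6 = 78/6 = 13; σ²_Excavation = ((24−6)/6)² = 9.000
te_Foundation = (5 + 4·8 + 11)/6 = 48/6 = 8; σ²_Foundation = ((11−5)/6)² = 1.000
te_Framing = (1 + 4·6 + 11)/6 = 36/6 = 6; σ²_Framing = ((11−1)/6)² = 2.778
te_Roofing = (8 + 4·9 + 16)/6 = 60/6 = 10; σ²_Roofing = ((16−8)/6)² = 1.778
te_Electrical rough-in = (3 + 4·9 + 15)/6 = 54/6 = 9; σ²_Electrical rough-in = ((15−3)/6)² = 4.000
te_Plumbing rough-in = (9 + 4·11 + 13)/6 = 66/6 = 11; σ²_Plumbing rough-in = ((13−9)/6)² = 0.444
te_HVAC install = (6 + 4·8 + 10)/6 = 48/6 = 8; σ²_HVAC install = ((10−6)/6)² = 0.444
te_Insulation = (4 + 4·6 + 20)/6 = 48/6 = 8; σ²_Insulation = ((20−4)/6)² = 7.111
te_Drywall = (8 + 4·13 + 30)/6 = 90/6 = 15; σ²_Drywall = ((30−8)/6)² = 13.444
te_Painting = (11 + 4·13 + 15)/6 = 78/6 = 13; σ²_Painting = ((15−11)/6)² = 0.444

Forward pass:
ES_Excavation = 0; EF_Excavation = 13
ES_Foundation = 0; EF_Foundation = 8
ES_Framing = 0; EF_Framing = 6
ES_Roofing = 6; EF_Roofing = 6+10 = 16
ES_Electrical rough-in = 13; EF_Electrical rough-in = 13+9 = 22
ES_Plumbing rough-in = max(EF_Excavation=13, EF_Foundation=8) = 13; EF_Plumbing rough-in = 13+11 = 24
ES_HVAC install = 22; EF_HVAC install = 22+8 = 30
ES_Insulation = max(EF_Foundation=8, EF_Electrical rough-in=22) = 22; EF_Insulation = 22+8 = 30
ES_Drywall = 22; EF_Drywall = 22+15 = 37
ES_Painting = max(EF_Foundation=8, EF_Framing=6, EF_Roofing=16, EF_Plumbing rough-in=24, EF_HVAC install=30, EF_Insulation=30, EF_Drywall=37) = 37; EF_Painting = 37+13 = 50
Expected project duration μ = 50 days. Critical path: Excavation → Electrical rough-in → Drywall → Painting.

Variance along critical path = 9.000 + 4.000 + 13.444 + 0.444 = 26.889; σ = √26.889 = 5.185 days.
Z = (57 − 50) / 5.185 = 1.350
P(T ≤ 57) = Φ(1.350) ≈ 0.911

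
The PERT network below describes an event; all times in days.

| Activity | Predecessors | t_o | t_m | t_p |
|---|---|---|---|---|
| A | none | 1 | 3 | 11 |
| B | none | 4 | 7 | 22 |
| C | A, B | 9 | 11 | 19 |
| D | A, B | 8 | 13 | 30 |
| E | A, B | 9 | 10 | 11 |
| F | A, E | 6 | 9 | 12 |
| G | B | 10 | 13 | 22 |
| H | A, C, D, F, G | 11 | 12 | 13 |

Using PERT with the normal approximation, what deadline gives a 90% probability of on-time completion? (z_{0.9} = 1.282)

te_A = (1 + 4·3 + 11)/6 = 24/6 = 4; σ²_A = ((11−1)/6)² = 2.778
te_B = (4 + 4·7 + 22)/6 = 54/6 = 9; σ²_B = ((22−4)/6)² = 9.000
te_C = (9 + 4·11 + 19)/6 = 72/6 = 12; σ²_C = ((19−9)/6)² = 2.778
te_D = (8 + 4·13 + 30)/6 = 90/6 = 15; σ²_D = ((30−8)/6)² = 13.444
te_E = (9 + 4·10 + 11)/6 = 60/6 = 10; σ²_E = ((11−9)/6)² = 0.111
te_F = (6 + 4·9 + 12)/6 = 54/6 = 9; σ²_F = ((12−6)/6)² = 1.000
te_G = (10 + 4·13 + 22)/6 = 84/6 = 14; σ²_G = ((22−10)/6)² = 4.000
te_H = (11 + 4·12 + 13)/6 = 72/6 = 12; σ²_H = ((13−11)/6)² = 0.111

Forward pass:
ES_A = 0; EF_A = 4
ES_B = 0; EF_B = 9
ES_C = max(EF_A=4, EF_B=9) = 9; EF_C = 9+12 = 21
ES_D = max(EF_A=4, EF_B=9) = 9; EF_D = 9+15 = 24
ES_E = max(EF_A=4, EF_B=9) = 9; EF_E = 9+10 = 19
ES_F = max(EF_A=4, EF_E=19) = 19; EF_F = 19+9 = 28
ES_G = 9; EF_G = 9+14 = 23
ES_H = max(EF_A=4, EF_C=21, EF_D=24, EF_F=28, EF_G=23) = 28; EF_H = 28+12 = 40
Expected project duration μ = 40 days. Critical path: B → E → F → H.

Variance along critical path = 9.000 + 0.111 + 1.000 + 0.111 = 10.222; σ = 3.197 days.
D = μ + z·σ = 40 + 1.282·3.197 = 44.1 days

44.1 days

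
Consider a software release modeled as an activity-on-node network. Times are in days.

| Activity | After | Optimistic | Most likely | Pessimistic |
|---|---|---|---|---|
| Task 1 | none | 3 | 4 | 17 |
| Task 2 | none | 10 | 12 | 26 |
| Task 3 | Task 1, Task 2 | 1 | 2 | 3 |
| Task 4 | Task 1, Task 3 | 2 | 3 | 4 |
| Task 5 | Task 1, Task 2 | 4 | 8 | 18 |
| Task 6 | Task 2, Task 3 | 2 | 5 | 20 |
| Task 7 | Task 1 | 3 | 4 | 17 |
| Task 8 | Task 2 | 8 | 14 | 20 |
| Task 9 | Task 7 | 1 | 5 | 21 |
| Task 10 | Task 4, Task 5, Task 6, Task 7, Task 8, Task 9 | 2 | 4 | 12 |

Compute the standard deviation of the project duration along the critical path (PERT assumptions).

te_Task 1 = (3 + 4·4 + 17)/6 = 36/6 = 6; σ²_Task 1 = ((17−3)/6)² = 5.444
te_Task 2 = (10 + 4·12 + 26)/6 = 84/6 = 14; σ²_Task 2 = ((26−10)/6)² = 7.111
te_Task 3 = (1 + 4·2 + 3)/6 = 12/6 = 2; σ²_Task 3 = ((3−1)/6)² = 0.111
te_Task 4 = (2 + 4·3 + 4)/6 = 18/6 = 3; σ²_Task 4 = ((4−2)/6)² = 0.111
te_Task 5 = (4 + 4·8 + 18)/6 = 54/6 = 9; σ²_Task 5 = ((18−4)/6)² = 5.444
te_Task 6 = (2 + 4·5 + 20)/6 = 42/6 = 7; σ²_Task 6 = ((20−2)/6)² = 9.000
te_Task 7 = (3 + 4·4 + 17)/6 = 36/6 = 6; σ²_Task 7 = ((17−3)/6)² = 5.444
te_Task 8 = (8 + 4·14 + 20)/6 = 84/6 = 14; σ²_Task 8 = ((20−8)/6)² = 4.000
te_Task 9 = (1 + 4·5 + 21)/6 = 42/6 = 7; σ²_Task 9 = ((21−1)/6)² = 11.111
te_Task 10 = (2 + 4·4 + 12)/6 = 30/6 = 5; σ²_Task 10 = ((12−2)/6)² = 2.778

Forward pass:
ES_Task 1 = 0; EF_Task 1 = 6
ES_Task 2 = 0; EF_Task 2 = 14
ES_Task 3 = max(EF_Task 1=6, EF_Task 2=14) = 14; EF_Task 3 = 14+2 = 16
ES_Task 4 = max(EF_Task 1=6, EF_Task 3=16) = 16; EF_Task 4 = 16+3 = 19
ES_Task 5 = max(EF_Task 1=6, EF_Task 2=14) = 14; EF_Task 5 = 14+9 = 23
ES_Task 6 = max(EF_Task 2=14, EF_Task 3=16) = 16; EF_Task 6 = 16+7 = 23
ES_Task 7 = 6; EF_Task 7 = 6+6 = 12
ES_Task 8 = 14; EF_Task 8 = 14+14 = 28
ES_Task 9 = 12; EF_Task 9 = 12+7 = 19
ES_Task 10 = max(EF_Task 4=19, EF_Task 5=23, EF_Task 6=23, EF_Task 7=12, EF_Task 8=28, EF_Task 9=19) = 28; EF_Task 10 = 28+5 = 33
Expected project duration μ = 33 days. Critical path: Task 2 → Task 8 → Task 10.

Variance along critical path = 7.111 + 4.000 + 2.778 = 13.889
σ = √13.889 = 3.727 days

3.73 days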